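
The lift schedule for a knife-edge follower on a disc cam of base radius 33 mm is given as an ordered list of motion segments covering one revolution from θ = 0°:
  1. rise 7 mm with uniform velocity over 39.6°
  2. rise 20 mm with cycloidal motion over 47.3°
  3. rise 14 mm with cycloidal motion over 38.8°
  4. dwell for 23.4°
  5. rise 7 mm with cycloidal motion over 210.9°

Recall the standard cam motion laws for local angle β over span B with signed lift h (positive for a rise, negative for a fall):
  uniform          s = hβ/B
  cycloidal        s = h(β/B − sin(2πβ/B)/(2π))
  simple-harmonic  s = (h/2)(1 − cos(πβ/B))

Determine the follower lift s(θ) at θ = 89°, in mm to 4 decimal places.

seg 1 [0°–39.6°] uniform, h=7: full span → s += 7 → s = 7.0000
seg 2 [39.6°–86.9°] cycloidal, h=20: full span → s += 20 → s = 27.0000
seg 3 [86.9°–125.7°] cycloidal, h=14: θ=89° here. β=2.1, B=38.8. 14·(0.0541 − sin(2π·0.0541)/(2π)) = 0.0145 → s = 27.0145

27.0145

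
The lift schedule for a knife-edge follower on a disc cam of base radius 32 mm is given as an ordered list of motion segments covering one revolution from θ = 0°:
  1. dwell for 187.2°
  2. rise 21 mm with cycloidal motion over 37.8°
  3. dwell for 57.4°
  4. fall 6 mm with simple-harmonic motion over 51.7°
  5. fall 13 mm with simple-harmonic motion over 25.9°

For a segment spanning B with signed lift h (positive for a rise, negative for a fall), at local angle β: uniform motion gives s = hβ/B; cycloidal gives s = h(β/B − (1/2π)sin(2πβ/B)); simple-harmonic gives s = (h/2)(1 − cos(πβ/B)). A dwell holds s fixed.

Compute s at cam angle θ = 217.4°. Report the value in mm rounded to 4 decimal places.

seg 1 [0°–187.2°] dwell: s stays 0.0000
seg 2 [187.2°–225°] cycloidal, h=21: θ=217.4° here. β=30.2, B=37.8. 21·(0.7989 − sin(2π·0.7989)/(2π)) = 19.9632 → s = 19.9632

19.9632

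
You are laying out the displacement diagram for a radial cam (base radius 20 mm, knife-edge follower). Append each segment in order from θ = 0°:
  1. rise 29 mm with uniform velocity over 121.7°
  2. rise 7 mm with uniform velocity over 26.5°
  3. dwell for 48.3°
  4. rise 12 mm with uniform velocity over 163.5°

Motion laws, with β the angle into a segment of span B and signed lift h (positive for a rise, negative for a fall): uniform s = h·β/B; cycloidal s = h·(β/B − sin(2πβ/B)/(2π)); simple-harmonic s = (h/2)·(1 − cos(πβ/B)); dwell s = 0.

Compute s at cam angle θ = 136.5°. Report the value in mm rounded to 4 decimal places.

seg 1 [0°–121.7°] uniform, h=29: full span → s += 29 → s = 29.0000
seg 2 [121.7°–148.2°] uniform, h=7: θ=136.5° here. β=14.8, B=26.5. 7·14.8/26.5 = 3.9094 → s = 32.9094

32.9094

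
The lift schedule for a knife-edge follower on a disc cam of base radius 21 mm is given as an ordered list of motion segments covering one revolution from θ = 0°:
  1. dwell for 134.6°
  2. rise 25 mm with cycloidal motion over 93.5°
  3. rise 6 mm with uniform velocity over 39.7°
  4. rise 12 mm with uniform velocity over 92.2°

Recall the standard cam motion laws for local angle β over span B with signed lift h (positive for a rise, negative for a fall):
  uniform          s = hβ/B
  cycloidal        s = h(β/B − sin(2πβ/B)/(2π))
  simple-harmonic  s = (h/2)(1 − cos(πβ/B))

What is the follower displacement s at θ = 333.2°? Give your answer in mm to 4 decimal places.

seg 1 [0°–134.6°] dwell: s stays 0.0000
seg 2 [134.6°–228.1°] cycloidal, h=25: full span → s += 25 → s = 25.0000
seg 3 [228.1°–267.8°] uniform, h=6: full span → s += 6 → s = 31.0000
seg 4 [267.8°–360°] uniform, h=12: θ=333.2° here. β=65.4, B=92.2. 12·65.4/92.2 = 8.5119 → s = 39.5119

39.5119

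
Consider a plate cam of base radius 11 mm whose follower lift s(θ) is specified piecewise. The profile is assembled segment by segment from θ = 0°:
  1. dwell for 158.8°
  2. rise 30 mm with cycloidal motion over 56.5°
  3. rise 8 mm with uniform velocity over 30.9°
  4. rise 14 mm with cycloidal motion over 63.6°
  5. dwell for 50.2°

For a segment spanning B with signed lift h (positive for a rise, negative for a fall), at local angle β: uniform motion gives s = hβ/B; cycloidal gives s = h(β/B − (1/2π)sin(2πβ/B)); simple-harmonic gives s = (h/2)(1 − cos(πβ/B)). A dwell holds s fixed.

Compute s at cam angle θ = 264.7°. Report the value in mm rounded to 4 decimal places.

seg 1 [0°–158.8°] dwell: s stays 0.0000
seg 2 [158.8°–215.3°] cycloidal, h=30: full span → s += 30 → s = 30.0000
seg 3 [215.3°–246.2°] uniform, h=8: full span → s += 8 → s = 38.0000
seg 4 [246.2°–309.8°] cycloidal, h=14: θ=264.7° here. β=18.5, B=63.6. 14·(0.2909 − sin(2π·0.2909)/(2π)) = 1.9173 → s = 39.9173

39.9173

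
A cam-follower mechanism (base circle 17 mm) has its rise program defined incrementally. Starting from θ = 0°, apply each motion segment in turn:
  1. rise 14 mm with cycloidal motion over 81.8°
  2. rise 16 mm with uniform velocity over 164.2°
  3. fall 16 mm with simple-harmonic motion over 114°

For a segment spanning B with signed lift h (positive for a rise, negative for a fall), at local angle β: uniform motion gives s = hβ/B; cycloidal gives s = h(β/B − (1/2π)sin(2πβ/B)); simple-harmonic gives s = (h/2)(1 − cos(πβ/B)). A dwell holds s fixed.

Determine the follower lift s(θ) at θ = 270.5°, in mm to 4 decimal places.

seg 1 [0°–81.8°] cycloidal, h=14: full span → s += 14 → s = 14.0000
seg 2 [81.8°–246°] uniform, h=16: full span → s += 16 → s = 30.0000
seg 3 [246°–360°] simple-harmonic, h=-16: θ=270.5° here. β=24.5, B=114. -16/2·(1 − cos(π·0.2149)) = -1.7552 → s = 28.2448

28.2448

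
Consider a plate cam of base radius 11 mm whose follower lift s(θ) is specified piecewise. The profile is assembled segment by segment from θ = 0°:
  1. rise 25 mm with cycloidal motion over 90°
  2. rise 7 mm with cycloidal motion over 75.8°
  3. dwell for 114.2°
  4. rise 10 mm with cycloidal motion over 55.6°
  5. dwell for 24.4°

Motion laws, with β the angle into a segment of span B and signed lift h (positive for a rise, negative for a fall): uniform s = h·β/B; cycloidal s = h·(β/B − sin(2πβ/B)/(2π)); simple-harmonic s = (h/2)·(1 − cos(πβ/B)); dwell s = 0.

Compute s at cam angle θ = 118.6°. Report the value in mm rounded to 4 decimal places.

seg 1 [0°–90°] cycloidal, h=25: full span → s += 25 → s = 25.0000
seg 2 [90°–165.8°] cycloidal, h=7: θ=118.6° here. β=28.6, B=75.8. 7·(0.3773 − sin(2π·0.3773)/(2π)) = 1.8649 → s = 26.8649

26.8649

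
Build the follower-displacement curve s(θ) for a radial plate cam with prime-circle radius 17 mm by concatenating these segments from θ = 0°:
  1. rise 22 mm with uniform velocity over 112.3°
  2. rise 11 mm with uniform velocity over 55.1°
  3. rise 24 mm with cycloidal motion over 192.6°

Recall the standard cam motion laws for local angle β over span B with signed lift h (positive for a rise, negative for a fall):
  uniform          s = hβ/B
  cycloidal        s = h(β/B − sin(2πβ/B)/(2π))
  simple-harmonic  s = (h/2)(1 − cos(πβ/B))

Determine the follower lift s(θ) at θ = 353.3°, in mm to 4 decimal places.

seg 1 [0°–112.3°] uniform, h=22: full span → s += 22 → s = 22.0000
seg 2 [112.3°–167.4°] uniform, h=11: full span → s += 11 → s = 33.0000
seg 3 [167.4°–360°] cycloidal, h=24: θ=353.3° here. β=185.9, B=192.6. 24·(0.9652 − sin(2π·0.9652)/(2π)) = 23.9934 → s = 56.9934

56.9934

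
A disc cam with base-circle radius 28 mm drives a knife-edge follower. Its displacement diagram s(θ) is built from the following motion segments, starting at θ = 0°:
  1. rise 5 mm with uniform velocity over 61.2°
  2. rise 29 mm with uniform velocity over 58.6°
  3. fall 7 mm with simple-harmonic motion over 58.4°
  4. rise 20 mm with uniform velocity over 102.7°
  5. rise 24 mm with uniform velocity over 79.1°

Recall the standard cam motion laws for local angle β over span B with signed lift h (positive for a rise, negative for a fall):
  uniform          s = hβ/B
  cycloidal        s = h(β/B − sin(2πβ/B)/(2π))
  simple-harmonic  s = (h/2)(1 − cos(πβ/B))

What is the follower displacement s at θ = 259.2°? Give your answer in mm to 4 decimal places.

seg 1 [0°–61.2°] uniform, h=5: full span → s += 5 → s = 5.0000
seg 2 [61.2°–119.8°] uniform, h=29: full span → s += 29 → s = 34.0000
seg 3 [119.8°–178.2°] simple-harmonic, h=-7: full span → s += -7 → s = 27.0000
seg 4 [178.2°–280.9°] uniform, h=20: θ=259.2° here. β=81, B=102.7. 20·81/102.7 = 15.7741 → s = 42.7741

42.7741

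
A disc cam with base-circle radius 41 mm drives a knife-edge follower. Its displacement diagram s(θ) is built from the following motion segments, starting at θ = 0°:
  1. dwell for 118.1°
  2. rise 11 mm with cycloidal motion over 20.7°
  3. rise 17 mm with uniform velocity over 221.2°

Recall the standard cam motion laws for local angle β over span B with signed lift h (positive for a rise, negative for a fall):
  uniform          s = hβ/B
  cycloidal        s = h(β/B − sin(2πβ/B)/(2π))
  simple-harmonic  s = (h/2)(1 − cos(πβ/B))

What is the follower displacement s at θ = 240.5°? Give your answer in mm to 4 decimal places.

seg 1 [0°–118.1°] dwell: s stays 0.0000
seg 2 [118.1°–138.8°] cycloidal, h=11: full span → s += 11 → s = 11.0000
seg 3 [138.8°–360°] uniform, h=17: θ=240.5° here. β=101.7, B=221.2. 17·101.7/221.2 = 7.8160 → s = 18.8160

18.8160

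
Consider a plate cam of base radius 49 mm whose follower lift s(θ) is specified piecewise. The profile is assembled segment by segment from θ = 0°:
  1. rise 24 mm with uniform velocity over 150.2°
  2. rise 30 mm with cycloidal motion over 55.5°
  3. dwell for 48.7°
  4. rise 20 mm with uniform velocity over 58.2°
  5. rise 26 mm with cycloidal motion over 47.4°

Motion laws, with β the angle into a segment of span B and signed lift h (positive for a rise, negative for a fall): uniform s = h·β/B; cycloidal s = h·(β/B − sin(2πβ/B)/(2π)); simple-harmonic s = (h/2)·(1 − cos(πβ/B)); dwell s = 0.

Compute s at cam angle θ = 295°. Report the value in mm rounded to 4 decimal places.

seg 1 [0°–150.2°] uniform, h=24: full span → s += 24 → s = 24.0000
seg 2 [150.2°–205.7°] cycloidal, h=30: full span → s += 30 → s = 54.0000
seg 3 [205.7°–254.4°] dwell: s stays 54.0000
seg 4 [254.4°–312.6°] uniform, h=20: θ=295° here. β=40.6, B=58.2. 20·40.6/58.2 = 13.9519 → s = 67.9519

67.9519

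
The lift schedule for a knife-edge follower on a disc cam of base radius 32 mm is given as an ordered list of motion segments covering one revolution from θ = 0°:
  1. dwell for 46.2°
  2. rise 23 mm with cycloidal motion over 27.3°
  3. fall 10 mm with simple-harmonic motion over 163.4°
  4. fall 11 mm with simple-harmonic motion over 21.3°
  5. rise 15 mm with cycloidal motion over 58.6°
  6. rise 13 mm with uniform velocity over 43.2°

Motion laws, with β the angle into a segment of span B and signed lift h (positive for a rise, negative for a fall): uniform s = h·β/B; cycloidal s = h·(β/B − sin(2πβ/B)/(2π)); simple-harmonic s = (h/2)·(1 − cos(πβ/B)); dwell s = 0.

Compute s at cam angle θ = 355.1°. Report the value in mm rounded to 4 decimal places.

seg 1 [0°–46.2°] dwell: s stays 0.0000
seg 2 [46.2°–73.5°] cycloidal, h=23: full span → s += 23 → s = 23.0000
seg 3 [73.5°–236.9°] simple-harmonic, h=-10: full span → s += -10 → s = 13.0000
seg 4 [236.9°–258.2°] simple-harmonic, h=-11: full span → s += -11 → s = 2.0000
seg 5 [258.2°–316.8°] cycloidal, h=15: full span → s += 15 → s = 17.0000
seg 6 [316.8°–360°] uniform, h=13: θ=355.1° here. β=38.3, B=43.2. 13·38.3/43.2 = 11.5255 → s = 28.5255

28.5255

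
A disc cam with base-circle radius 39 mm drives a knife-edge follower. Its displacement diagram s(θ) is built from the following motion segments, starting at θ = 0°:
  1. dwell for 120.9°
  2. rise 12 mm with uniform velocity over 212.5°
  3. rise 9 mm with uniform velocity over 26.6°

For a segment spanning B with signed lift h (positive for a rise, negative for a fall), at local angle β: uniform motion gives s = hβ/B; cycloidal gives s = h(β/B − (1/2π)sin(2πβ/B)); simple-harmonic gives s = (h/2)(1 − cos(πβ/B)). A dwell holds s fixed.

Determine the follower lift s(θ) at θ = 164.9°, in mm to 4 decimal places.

seg 1 [0°–120.9°] dwell: s stays 0.0000
seg 2 [120.9°–333.4°] uniform, h=12: θ=164.9° here. β=44, B=212.5. 12·44/212.5 = 2.4847 → s = 2.4847

2.4847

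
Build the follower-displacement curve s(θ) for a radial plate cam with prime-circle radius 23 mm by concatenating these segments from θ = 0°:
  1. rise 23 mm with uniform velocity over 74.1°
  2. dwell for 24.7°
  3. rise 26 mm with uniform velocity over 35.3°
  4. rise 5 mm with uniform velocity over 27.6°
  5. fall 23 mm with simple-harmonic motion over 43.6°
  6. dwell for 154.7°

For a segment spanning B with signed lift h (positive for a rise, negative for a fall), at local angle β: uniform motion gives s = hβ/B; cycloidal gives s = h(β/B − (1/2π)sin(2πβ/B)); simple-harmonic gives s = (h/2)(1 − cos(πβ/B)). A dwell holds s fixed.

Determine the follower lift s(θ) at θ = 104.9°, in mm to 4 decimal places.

seg 1 [0°–74.1°] uniform, h=23: full span → s += 23 → s = 23.0000
seg 2 [74.1°–98.8°] dwell: s stays 23.0000
seg 3 [98.8°–134.1°] uniform, h=26: θ=104.9° here. β=6.1, B=35.3. 26·6.1/35.3 = 4.4929 → s = 27.4929

27.4929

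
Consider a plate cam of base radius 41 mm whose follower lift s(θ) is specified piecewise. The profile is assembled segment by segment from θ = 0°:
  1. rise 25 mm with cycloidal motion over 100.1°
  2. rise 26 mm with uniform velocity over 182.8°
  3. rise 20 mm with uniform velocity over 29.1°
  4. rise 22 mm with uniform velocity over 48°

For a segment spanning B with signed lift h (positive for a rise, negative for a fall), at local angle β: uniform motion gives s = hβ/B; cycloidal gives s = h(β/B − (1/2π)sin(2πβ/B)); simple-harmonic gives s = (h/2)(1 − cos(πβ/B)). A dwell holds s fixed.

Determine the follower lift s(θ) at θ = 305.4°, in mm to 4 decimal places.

seg 1 [0°–100.1°] cycloidal, h=25: full span → s += 25 → s = 25.0000
seg 2 [100.1°–282.9°] uniform, h=26: full span → s += 26 → s = 51.0000
seg 3 [282.9°–312°] uniform, h=20: θ=305.4° here. β=22.5, B=29.1. 20·22.5/29.1 = 15.4639 → s = 66.4639

66.4639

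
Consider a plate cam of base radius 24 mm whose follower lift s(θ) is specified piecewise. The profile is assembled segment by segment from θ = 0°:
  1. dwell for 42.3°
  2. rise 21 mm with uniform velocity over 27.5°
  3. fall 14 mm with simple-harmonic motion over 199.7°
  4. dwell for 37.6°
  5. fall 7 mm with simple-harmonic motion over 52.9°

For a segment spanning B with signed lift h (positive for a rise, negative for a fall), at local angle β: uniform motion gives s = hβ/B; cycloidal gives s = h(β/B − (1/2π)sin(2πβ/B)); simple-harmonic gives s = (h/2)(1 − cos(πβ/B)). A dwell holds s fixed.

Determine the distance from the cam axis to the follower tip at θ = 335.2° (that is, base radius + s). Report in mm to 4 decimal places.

seg 1 [0°–42.3°] dwell: s stays 0.0000
seg 2 [42.3°–69.8°] uniform, h=21: full span → s += 21 → s = 21.0000
seg 3 [69.8°–269.5°] simple-harmonic, h=-14: full span → s += -14 → s = 7.0000
seg 4 [269.5°–307.1°] dwell: s stays 7.0000
seg 5 [307.1°–360°] simple-harmonic, h=-7: θ=335.2° here. β=28.1, B=52.9. -7/2·(1 − cos(π·0.5312)) = -3.8424 → s = 3.1576
radial distance = base radius + s = 24 + 3.1576 = 27.1576

27.1576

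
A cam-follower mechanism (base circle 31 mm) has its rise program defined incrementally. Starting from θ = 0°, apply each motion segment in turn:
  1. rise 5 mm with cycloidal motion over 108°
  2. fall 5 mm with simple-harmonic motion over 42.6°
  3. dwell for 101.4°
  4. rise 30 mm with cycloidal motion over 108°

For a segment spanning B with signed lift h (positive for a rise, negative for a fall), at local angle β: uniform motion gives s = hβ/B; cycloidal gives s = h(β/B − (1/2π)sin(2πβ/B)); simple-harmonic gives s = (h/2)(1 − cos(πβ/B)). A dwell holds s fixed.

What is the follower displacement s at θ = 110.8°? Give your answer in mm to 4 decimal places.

seg 1 [0°–108°] cycloidal, h=5: full span → s += 5 → s = 5.0000
seg 2 [108°–150.6°] simple-harmonic, h=-5: θ=110.8° here. β=2.8, B=42.6. -5/2·(1 − cos(π·0.0657)) = -0.0531 → s = 4.9469

4.9469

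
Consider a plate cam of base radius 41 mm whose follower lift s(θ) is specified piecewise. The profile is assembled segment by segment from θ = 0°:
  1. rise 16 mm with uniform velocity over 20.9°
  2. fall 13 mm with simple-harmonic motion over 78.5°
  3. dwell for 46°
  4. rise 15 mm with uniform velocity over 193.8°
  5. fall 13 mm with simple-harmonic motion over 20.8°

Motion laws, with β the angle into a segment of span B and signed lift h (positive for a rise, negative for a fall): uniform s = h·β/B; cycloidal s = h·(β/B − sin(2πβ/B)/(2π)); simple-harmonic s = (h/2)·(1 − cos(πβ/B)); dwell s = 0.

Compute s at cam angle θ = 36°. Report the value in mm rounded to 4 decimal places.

seg 1 [0°–20.9°] uniform, h=16: full span → s += 16 → s = 16.0000
seg 2 [20.9°–99.4°] simple-harmonic, h=-13: θ=36° here. β=15.1, B=78.5. -13/2·(1 − cos(π·0.1924)) = -1.1512 → s = 14.8488

14.8488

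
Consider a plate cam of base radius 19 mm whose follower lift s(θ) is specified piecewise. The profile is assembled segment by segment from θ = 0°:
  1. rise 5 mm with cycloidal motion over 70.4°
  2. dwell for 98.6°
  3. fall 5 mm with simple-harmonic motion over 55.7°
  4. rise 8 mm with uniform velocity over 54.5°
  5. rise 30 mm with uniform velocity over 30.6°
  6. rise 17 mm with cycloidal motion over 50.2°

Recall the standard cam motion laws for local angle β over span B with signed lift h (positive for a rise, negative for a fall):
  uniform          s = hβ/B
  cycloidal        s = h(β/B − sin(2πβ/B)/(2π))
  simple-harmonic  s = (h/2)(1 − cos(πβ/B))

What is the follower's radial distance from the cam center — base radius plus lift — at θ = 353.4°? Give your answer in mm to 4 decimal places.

seg 1 [0°–70.4°] cycloidal, h=5: full span → s += 5 → s = 5.0000
seg 2 [70.4°–169°] dwell: s stays 5.0000
seg 3 [169°–224.7°] simple-harmonic, h=-5: full span → s += -5 → s = 0.0000
seg 4 [224.7°–279.2°] uniform, h=8: full span → s += 8 → s = 8.0000
seg 5 [279.2°–309.8°] uniform, h=30: full span → s += 30 → s = 38.0000
seg 6 [309.8°–360°] cycloidal, h=17: θ=353.4° here. β=43.6, B=50.2. 17·(0.8685 − sin(2π·0.8685)/(2π)) = 16.7543 → s = 54.7543
radial distance = base radius + s = 19 + 54.7543 = 73.7543

73.7543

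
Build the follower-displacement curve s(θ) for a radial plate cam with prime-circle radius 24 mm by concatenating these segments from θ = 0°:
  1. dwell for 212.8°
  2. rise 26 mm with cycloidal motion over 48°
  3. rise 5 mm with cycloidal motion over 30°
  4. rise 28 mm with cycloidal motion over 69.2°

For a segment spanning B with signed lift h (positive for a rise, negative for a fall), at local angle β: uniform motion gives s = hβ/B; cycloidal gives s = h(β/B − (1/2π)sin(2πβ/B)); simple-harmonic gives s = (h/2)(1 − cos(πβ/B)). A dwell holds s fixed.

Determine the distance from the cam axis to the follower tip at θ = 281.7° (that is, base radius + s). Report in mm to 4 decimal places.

seg 1 [0°–212.8°] dwell: s stays 0.0000
seg 2 [212.8°–260.8°] cycloidal, h=26: full span → s += 26 → s = 26.0000
seg 3 [260.8°–290.8°] cycloidal, h=5: θ=281.7° here. β=20.9, B=30. 5·(0.6967 − sin(2π·0.6967)/(2π)) = 4.2348 → s = 30.2348
radial distance = base radius + s = 24 + 30.2348 = 54.2348

54.2348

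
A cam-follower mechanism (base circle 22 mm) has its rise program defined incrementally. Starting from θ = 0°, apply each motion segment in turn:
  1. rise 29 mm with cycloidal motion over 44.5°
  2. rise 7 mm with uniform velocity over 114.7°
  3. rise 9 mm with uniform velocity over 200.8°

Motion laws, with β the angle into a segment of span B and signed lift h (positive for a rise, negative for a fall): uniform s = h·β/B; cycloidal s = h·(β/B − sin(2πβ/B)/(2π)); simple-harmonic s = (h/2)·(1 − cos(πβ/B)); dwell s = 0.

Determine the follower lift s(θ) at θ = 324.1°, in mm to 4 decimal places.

seg 1 [0°–44.5°] cycloidal, h=29: full span → s += 29 → s = 29.0000
seg 2 [44.5°–159.2°] uniform, h=7: full span → s += 7 → s = 36.0000
seg 3 [159.2°–360°] uniform, h=9: θ=324.1° here. β=164.9, B=200.8. 9·164.9/200.8 = 7.3909 → s = 43.3909

43.3909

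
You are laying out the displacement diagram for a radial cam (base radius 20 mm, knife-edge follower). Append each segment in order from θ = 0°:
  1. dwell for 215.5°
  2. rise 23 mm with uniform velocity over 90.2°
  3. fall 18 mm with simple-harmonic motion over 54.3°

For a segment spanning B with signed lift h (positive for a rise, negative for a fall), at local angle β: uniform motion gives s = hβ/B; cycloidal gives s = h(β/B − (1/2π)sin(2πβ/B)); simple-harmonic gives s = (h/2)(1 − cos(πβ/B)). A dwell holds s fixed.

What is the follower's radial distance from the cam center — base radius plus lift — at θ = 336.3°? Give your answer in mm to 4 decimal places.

seg 1 [0°–215.5°] dwell: s stays 0.0000
seg 2 [215.5°–305.7°] uniform, h=23: full span → s += 23 → s = 23.0000
seg 3 [305.7°–360°] simple-harmonic, h=-18: θ=336.3° here. β=30.6, B=54.3. -18/2·(1 − cos(π·0.5635)) = -10.7845 → s = 12.2155
radial distance = base radius + s = 20 + 12.2155 = 32.2155

32.2155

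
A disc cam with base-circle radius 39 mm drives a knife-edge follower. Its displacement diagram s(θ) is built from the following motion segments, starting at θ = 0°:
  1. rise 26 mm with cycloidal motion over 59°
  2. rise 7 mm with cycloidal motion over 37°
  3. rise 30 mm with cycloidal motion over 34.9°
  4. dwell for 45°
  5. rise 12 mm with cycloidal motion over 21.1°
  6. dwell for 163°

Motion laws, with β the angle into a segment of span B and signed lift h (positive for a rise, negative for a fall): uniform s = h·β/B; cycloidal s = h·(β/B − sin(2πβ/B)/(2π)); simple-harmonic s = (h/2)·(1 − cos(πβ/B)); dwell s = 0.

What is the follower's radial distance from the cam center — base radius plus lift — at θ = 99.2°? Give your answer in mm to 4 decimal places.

seg 1 [0°–59°] cycloidal, h=26: full span → s += 26 → s = 26.0000
seg 2 [59°–96°] cycloidal, h=7: full span → s += 7 → s = 33.0000
seg 3 [96°–130.9°] cycloidal, h=30: θ=99.2° here. β=3.2, B=34.9. 30·(0.0917 − sin(2π·0.0917)/(2π)) = 0.1497 → s = 33.1497
radial distance = base radius + s = 39 + 33.1497 = 72.1497

72.1497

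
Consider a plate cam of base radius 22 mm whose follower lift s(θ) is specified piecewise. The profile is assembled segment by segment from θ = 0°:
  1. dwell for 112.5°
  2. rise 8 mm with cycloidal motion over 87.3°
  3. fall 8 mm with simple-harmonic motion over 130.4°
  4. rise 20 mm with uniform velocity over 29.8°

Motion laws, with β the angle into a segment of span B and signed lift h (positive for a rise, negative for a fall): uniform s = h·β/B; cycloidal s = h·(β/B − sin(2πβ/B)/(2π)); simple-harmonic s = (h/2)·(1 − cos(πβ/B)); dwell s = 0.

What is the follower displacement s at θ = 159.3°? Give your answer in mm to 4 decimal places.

seg 1 [0°–112.5°] dwell: s stays 0.0000
seg 2 [112.5°–199.8°] cycloidal, h=8: θ=159.3° here. β=46.8, B=87.3. 8·(0.5361 − sin(2π·0.5361)/(2π)) = 4.5749 → s = 4.5749

4.5749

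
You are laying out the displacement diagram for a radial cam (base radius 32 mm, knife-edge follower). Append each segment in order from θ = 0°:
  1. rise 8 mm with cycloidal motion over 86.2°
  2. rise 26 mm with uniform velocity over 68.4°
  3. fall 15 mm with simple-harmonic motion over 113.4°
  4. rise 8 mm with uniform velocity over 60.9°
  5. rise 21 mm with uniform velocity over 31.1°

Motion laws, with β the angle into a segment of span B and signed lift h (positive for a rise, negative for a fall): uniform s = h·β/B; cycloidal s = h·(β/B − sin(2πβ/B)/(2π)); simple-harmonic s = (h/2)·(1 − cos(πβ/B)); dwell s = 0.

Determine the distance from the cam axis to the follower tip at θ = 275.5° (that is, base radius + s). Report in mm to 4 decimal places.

seg 1 [0°–86.2°] cycloidal, h=8: full span → s += 8 → s = 8.0000
seg 2 [86.2°–154.6°] uniform, h=26: full span → s += 26 → s = 34.0000
seg 3 [154.6°–268°] simple-harmonic, h=-15: full span → s += -15 → s = 19.0000
seg 4 [268°–328.9°] uniform, h=8: θ=275.5° here. β=7.5, B=60.9. 8·7.5/60.9 = 0.9852 → s = 19.9852
radial distance = base radius + s = 32 + 19.9852 = 51.9852

51.9852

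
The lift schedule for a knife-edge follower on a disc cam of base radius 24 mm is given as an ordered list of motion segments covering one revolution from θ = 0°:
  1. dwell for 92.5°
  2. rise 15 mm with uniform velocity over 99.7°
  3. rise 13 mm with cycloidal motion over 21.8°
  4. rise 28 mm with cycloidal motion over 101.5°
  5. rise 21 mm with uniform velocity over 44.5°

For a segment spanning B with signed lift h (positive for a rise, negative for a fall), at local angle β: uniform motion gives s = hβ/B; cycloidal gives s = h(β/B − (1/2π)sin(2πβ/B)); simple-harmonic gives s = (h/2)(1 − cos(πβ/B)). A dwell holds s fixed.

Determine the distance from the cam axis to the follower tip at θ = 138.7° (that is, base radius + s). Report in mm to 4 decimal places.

seg 1 [0°–92.5°] dwell: s stays 0.0000
seg 2 [92.5°–192.2°] uniform, h=15: θ=138.7° here. β=46.2, B=99.7. 15·46.2/99.7 = 6.9509 → s = 6.9509
radial distance = base radius + s = 24 + 6.9509 = 30.9509

30.9509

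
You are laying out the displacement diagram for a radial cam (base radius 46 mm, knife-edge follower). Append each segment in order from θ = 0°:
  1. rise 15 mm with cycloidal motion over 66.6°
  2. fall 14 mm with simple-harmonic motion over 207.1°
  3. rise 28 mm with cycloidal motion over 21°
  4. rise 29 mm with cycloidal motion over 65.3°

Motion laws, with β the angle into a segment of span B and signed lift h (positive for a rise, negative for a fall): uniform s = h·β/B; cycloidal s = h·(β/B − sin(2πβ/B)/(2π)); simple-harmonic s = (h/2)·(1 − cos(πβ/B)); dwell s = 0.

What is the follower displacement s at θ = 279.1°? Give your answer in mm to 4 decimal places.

seg 1 [0°–66.6°] cycloidal, h=15: full span → s += 15 → s = 15.0000
seg 2 [66.6°–273.7°] simple-harmonic, h=-14: full span → s += -14 → s = 1.0000
seg 3 [273.7°–294.7°] cycloidal, h=28: θ=279.1° here. β=5.4, B=21. 28·(0.2571 − sin(2π·0.2571)/(2π)) = 2.7481 → s = 3.7481

3.7481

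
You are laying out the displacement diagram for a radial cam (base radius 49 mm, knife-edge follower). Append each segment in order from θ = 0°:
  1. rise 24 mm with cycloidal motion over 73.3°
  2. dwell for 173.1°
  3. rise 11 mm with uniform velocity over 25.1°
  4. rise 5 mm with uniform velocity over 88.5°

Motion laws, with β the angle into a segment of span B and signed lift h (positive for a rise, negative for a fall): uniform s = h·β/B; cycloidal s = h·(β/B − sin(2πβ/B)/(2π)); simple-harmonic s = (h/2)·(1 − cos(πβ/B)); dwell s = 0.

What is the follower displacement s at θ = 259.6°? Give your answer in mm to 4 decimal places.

seg 1 [0°–73.3°] cycloidal, h=24: full span → s += 24 → s = 24.0000
seg 2 [73.3°–246.4°] dwell: s stays 24.0000
seg 3 [246.4°–271.5°] uniform, h=11: θ=259.6° here. β=13.2, B=25.1. 11·13.2/25.1 = 5.7849 → s = 29.7849

29.7849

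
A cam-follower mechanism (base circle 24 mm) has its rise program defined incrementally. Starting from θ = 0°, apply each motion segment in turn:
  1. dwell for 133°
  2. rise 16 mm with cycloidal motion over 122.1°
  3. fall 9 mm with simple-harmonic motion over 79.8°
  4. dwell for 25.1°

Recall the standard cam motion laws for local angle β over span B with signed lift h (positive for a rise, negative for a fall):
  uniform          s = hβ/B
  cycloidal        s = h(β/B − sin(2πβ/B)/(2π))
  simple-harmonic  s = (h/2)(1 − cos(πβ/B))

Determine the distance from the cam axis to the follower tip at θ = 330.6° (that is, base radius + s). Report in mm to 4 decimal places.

seg 1 [0°–133°] dwell: s stays 0.0000
seg 2 [133°–255.1°] cycloidal, h=16: full span → s += 16 → s = 16.0000
seg 3 [255.1°–334.9°] simple-harmonic, h=-9: θ=330.6° here. β=75.5, B=79.8. -9/2·(1 − cos(π·0.9461)) = -8.9357 → s = 7.0643
radial distance = base radius + s = 24 + 7.0643 = 31.0643

31.0643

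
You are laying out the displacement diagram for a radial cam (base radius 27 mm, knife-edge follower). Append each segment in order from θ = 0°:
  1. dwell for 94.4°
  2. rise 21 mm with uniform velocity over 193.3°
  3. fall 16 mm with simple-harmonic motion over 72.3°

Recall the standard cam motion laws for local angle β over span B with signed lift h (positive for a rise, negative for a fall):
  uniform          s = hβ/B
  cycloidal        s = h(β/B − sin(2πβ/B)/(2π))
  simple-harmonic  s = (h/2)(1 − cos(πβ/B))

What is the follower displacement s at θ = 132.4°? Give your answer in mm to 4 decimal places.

seg 1 [0°–94.4°] dwell: s stays 0.0000
seg 2 [94.4°–287.7°] uniform, h=21: θ=132.4° here. β=38, B=193.3. 21·38/193.3 = 4.1283 → s = 4.1283

4.1283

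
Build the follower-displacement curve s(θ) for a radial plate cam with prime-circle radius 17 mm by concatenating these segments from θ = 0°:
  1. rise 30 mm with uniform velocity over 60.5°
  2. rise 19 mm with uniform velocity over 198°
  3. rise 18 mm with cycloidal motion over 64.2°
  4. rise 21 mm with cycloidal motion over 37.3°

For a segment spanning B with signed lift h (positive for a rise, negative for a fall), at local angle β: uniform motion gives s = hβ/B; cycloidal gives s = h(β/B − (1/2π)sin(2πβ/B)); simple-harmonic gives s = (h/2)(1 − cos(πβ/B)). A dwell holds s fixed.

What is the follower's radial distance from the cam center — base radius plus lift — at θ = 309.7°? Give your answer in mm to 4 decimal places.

seg 1 [0°–60.5°] uniform, h=30: full span → s += 30 → s = 30.0000
seg 2 [60.5°–258.5°] uniform, h=19: full span → s += 19 → s = 49.0000
seg 3 [258.5°–322.7°] cycloidal, h=18: θ=309.7° here. β=51.2, B=64.2. 18·(0.7975 − sin(2π·0.7975)/(2π)) = 17.0932 → s = 66.0932
radial distance = base radius + s = 17 + 66.0932 = 83.0932

83.0932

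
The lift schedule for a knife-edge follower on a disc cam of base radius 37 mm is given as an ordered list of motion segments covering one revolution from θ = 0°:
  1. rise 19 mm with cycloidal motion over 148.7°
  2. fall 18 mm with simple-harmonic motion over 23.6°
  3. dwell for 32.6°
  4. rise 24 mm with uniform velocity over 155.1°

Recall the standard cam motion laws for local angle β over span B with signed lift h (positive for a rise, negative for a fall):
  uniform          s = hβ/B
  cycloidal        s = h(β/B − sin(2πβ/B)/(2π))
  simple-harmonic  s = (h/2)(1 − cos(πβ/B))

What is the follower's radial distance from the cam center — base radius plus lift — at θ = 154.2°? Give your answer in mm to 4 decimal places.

seg 1 [0°–148.7°] cycloidal, h=19: full span → s += 19 → s = 19.0000
seg 2 [148.7°–172.3°] simple-harmonic, h=-18: θ=154.2° here. β=5.5, B=23.6. -18/2·(1 − cos(π·0.2331)) = -2.3064 → s = 16.6936
radial distance = base radius + s = 37 + 16.6936 = 53.6936

53.6936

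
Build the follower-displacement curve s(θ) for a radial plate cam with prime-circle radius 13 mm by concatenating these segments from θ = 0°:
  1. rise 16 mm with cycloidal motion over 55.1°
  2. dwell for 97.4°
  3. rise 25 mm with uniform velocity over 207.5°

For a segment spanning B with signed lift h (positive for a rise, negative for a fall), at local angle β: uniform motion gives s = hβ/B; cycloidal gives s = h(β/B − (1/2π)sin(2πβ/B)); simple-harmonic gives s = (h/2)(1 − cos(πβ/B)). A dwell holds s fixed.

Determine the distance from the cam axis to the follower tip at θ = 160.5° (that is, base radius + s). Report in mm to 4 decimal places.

seg 1 [0°–55.1°] cycloidal, h=16: full span → s += 16 → s = 16.0000
seg 2 [55.1°–152.5°] dwell: s stays 16.0000
seg 3 [152.5°–360°] uniform, h=25: θ=160.5° here. β=8, B=207.5. 25·8/207.5 = 0.9639 → s = 16.9639
radial distance = base radius + s = 13 + 16.9639 = 29.9639

29.9639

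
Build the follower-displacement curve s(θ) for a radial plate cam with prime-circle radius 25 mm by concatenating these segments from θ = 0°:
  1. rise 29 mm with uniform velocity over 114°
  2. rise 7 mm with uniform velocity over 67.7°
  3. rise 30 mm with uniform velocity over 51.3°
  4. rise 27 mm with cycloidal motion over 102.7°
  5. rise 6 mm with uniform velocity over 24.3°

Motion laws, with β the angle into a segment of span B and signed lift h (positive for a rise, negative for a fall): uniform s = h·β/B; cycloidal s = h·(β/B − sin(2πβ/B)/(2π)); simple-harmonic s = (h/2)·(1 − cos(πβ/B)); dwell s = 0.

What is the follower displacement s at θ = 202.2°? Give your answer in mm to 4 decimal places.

seg 1 [0°–114°] uniform, h=29: full span → s += 29 → s = 29.0000
seg 2 [114°–181.7°] uniform, h=7: full span → s += 7 → s = 36.0000
seg 3 [181.7°–233°] uniform, h=30: θ=202.2° here. β=20.5, B=51.3. 30·20.5/51.3 = 11.9883 → s = 47.9883

47.9883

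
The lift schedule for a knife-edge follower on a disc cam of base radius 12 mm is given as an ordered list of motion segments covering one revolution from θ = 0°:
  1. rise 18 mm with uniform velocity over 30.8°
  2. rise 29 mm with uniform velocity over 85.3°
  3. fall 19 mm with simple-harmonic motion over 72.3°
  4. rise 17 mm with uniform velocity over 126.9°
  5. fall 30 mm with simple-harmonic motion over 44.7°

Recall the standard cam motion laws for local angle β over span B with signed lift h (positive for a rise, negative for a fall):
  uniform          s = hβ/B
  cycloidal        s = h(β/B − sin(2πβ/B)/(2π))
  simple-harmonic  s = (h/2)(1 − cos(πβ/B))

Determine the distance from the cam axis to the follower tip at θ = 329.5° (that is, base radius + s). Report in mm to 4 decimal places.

seg 1 [0°–30.8°] uniform, h=18: full span → s += 18 → s = 18.0000
seg 2 [30.8°–116.1°] uniform, h=29: full span → s += 29 → s = 47.0000
seg 3 [116.1°–188.4°] simple-harmonic, h=-19: full span → s += -19 → s = 28.0000
seg 4 [188.4°–315.3°] uniform, h=17: full span → s += 17 → s = 45.0000
seg 5 [315.3°–360°] simple-harmonic, h=-30: θ=329.5° here. β=14.2, B=44.7. -30/2·(1 − cos(π·0.3177)) = -6.8702 → s = 38.1298
radial distance = base radius + s = 12 + 38.1298 = 50.1298

50.1298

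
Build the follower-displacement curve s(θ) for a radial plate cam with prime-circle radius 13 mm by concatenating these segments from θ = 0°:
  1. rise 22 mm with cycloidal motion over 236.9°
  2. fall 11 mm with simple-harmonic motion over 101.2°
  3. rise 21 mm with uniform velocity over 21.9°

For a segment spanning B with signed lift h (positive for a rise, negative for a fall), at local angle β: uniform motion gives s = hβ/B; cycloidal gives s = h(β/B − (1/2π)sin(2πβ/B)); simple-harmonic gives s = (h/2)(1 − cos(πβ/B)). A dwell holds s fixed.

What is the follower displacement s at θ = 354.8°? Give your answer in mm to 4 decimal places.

seg 1 [0°–236.9°] cycloidal, h=22: full span → s += 22 → s = 22.0000
seg 2 [236.9°–338.1°] simple-harmonic, h=-11: full span → s += -11 → s = 11.0000
seg 3 [338.1°–360°] uniform, h=21: θ=354.8° here. β=16.7, B=21.9. 21·16.7/21.9 = 16.0137 → s = 27.0137

27.0137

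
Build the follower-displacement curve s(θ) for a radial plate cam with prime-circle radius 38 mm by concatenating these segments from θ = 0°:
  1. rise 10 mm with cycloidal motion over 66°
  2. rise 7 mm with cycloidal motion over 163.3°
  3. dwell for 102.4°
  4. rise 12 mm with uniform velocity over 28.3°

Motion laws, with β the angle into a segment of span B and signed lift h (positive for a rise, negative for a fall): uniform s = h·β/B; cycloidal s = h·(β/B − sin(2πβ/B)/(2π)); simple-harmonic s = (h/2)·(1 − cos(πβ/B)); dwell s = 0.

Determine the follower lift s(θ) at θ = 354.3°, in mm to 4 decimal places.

seg 1 [0°–66°] cycloidal, h=10: full span → s += 10 → s = 10.0000
seg 2 [66°–229.3°] cycloidal, h=7: full span → s += 7 → s = 17.0000
seg 3 [229.3°–331.7°] dwell: s stays 17.0000
seg 4 [331.7°–360°] uniform, h=12: θ=354.3° here. β=22.6, B=28.3. 12·22.6/28.3 = 9.5830 → s = 26.5830

26.5830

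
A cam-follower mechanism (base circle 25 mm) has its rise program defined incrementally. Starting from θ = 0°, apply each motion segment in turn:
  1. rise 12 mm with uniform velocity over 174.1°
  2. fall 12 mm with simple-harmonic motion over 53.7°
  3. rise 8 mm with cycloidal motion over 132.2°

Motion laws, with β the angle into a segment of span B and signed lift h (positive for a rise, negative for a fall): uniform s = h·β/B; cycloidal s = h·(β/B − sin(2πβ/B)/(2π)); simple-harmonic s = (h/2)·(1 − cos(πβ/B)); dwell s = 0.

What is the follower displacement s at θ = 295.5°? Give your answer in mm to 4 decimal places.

seg 1 [0°–174.1°] uniform, h=12: full span → s += 12 → s = 12.0000
seg 2 [174.1°–227.8°] simple-harmonic, h=-12: full span → s += -12 → s = 0.0000
seg 3 [227.8°–360°] cycloidal, h=8: θ=295.5° here. β=67.7, B=132.2. 8·(0.5121 − sin(2π·0.5121)/(2π)) = 4.1936 → s = 4.1936

4.1936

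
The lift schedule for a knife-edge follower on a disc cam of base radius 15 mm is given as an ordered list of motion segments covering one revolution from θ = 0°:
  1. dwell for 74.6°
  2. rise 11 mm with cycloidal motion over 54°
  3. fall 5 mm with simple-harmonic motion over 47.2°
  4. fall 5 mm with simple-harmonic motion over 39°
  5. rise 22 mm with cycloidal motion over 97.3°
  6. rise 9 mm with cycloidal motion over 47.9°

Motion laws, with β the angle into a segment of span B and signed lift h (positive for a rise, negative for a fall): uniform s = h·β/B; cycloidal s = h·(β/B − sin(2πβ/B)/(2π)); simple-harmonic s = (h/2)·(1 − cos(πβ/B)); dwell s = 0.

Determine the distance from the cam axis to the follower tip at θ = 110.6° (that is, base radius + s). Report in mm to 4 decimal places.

seg 1 [0°–74.6°] dwell: s stays 0.0000
seg 2 [74.6°–128.6°] cycloidal, h=11: θ=110.6° here. β=36, B=54. 11·(0.6667 − sin(2π·0.6667)/(2π)) = 8.8495 → s = 8.8495
radial distance = base radius + s = 15 + 8.8495 = 23.8495

23.8495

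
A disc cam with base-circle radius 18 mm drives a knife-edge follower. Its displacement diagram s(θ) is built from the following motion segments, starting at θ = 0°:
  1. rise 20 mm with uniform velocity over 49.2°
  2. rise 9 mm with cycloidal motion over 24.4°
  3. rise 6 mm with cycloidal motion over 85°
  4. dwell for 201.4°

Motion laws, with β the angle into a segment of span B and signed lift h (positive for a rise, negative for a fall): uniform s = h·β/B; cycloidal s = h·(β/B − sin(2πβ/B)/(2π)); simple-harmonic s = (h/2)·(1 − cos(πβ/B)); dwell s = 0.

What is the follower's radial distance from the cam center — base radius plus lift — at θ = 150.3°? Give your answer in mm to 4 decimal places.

seg 1 [0°–49.2°] uniform, h=20: full span → s += 20 → s = 20.0000
seg 2 [49.2°–73.6°] cycloidal, h=9: full span → s += 9 → s = 29.0000
seg 3 [73.6°–158.6°] cycloidal, h=6: θ=150.3° here. β=76.7, B=85. 6·(0.9024 − sin(2π·0.9024)/(2π)) = 5.9639 → s = 34.9639
radial distance = base radius + s = 18 + 34.9639 = 52.9639

52.9639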